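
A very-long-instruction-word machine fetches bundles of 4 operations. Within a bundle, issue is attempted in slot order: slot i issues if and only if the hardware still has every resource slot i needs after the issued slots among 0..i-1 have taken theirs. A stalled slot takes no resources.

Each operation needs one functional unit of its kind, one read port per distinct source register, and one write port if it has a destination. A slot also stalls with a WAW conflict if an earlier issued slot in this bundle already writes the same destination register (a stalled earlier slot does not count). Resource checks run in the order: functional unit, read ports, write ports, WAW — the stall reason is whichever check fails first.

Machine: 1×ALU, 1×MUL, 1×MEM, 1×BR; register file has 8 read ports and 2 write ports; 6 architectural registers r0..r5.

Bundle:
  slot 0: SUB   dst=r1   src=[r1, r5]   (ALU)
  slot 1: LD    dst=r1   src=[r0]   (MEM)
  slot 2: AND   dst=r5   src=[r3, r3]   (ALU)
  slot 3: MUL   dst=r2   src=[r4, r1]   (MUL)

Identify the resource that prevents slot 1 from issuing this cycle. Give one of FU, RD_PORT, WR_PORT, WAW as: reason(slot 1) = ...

(0) want 1×ALU +2rd +1wr — yes → AL0|MU1|ME1|BR1|rd6|wr1
(1) want 1×MEM +1rd +1wr — WAW → AL0|MU1|ME1|BR1|rd6|wr1
(2) want 1×ALU +1rd +1wr — FU → AL0|MU1|ME1|BR1|rd6|wr1
(3) want 1×MUL +2rd +1wr — yes → AL0|MU0|ME1|BR1|rd4|wr0

reason(slot 1) = WAW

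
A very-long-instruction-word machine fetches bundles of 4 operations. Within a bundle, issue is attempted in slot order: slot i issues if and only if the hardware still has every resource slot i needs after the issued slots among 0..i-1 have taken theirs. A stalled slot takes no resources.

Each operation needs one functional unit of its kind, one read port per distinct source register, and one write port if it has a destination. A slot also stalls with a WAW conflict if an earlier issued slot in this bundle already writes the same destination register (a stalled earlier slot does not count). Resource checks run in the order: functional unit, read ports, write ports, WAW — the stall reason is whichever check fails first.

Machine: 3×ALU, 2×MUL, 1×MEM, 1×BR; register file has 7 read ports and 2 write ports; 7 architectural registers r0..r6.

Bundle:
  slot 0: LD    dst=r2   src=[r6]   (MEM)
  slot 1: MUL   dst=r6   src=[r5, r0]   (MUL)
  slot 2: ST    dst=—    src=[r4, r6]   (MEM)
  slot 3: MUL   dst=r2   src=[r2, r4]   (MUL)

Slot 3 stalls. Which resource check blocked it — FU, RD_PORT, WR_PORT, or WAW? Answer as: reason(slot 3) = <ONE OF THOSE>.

reason(slot 3) = WR_PORT

#0 MEM src=r6 dispatched  <A:3 Mu:2 Ld:0 B:1 rd:6 wr:1>
#1 MUL src=r5,r0 dispatched  <A:3 Mu:1 Ld:0 B:1 rd:4 wr:0>
#2 MEM src=r4,r6 held:FU  <A:3 Mu:1 Ld:0 B:1 rd:4 wr:0>
#3 MUL src=r2,r4 held:WR_PORT  <A:3 Mu:1 Ld:0 B:1 rd:4 wr:0>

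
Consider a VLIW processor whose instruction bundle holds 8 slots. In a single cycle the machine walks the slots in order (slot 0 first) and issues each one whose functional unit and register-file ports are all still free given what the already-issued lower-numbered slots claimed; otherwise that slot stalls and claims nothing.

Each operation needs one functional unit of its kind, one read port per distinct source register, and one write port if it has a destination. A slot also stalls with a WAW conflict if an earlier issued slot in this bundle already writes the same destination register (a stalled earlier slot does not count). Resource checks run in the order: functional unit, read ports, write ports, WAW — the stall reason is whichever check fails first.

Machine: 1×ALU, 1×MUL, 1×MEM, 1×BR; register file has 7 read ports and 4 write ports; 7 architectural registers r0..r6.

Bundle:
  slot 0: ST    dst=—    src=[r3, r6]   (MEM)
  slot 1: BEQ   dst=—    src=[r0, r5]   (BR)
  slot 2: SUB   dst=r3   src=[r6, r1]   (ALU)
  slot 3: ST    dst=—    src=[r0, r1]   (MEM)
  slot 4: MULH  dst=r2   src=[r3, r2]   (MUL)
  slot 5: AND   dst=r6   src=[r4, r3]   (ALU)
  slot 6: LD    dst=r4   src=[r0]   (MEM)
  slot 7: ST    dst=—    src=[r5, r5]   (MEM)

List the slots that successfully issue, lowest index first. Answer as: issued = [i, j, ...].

slot 0 (MEM): ISSUE — free A1,Mu1,Ld0,B1 rp5 wp4
slot 1 (BR): ISSUE — free A1,Mu1,Ld0,B0 rp3 wp4
slot 2 (ALU): ISSUE — free A0,Mu1,Ld0,B0 rp1 wp3
slot 3 (MEM): stall FU — free A0,Mu1,Ld0,B0 rp1 wp3
slot 4 (MUL): stall RD_PORT — free A0,Mu1,Ld0,B0 rp1 wp3
slot 5 (ALU): stall FU — free A0,Mu1,Ld0,B0 rp1 wp3
slot 6 (MEM): stall FU — free A0,Mu1,Ld0,B0 rp1 wp3
slot 7 (MEM): stall FU — free A0,Mu1,Ld0,B0 rp1 wp3

issued = [0, 1, 2]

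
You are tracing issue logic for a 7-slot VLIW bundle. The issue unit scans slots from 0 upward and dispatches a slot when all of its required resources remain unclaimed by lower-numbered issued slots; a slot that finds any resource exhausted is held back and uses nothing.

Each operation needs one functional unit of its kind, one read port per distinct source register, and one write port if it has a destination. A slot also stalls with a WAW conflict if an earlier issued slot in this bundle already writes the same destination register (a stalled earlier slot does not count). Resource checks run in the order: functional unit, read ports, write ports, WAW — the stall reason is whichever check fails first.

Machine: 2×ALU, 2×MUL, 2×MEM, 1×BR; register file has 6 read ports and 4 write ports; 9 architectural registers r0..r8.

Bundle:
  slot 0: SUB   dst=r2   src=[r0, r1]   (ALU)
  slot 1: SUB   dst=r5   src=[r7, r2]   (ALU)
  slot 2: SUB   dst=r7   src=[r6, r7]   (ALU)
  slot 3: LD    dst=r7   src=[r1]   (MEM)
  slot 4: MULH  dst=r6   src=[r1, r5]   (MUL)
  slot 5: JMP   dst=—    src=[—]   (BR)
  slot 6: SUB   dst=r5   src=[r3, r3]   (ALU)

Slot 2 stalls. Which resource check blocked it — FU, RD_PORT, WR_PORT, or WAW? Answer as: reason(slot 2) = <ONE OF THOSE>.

reason(slot 2) = FU

#0 ALU src=r0,r1 dispatched  <A:1 Mu:2 Ld:2 B:1 rd:4 wr:3>
#1 ALU src=r7,r2 dispatched  <A:0 Mu:2 Ld:2 B:1 rd:2 wr:2>
#2 ALU src=r6,r7 held:FU  <A:0 Mu:2 Ld:2 B:1 rd:2 wr:2>
#3 MEM src=r1 dispatched  <A:0 Mu:2 Ld:1 B:1 rd:1 wr:1>
#4 MUL src=r1,r5 held:RD_PORT  <A:0 Mu:2 Ld:1 B:1 rd:1 wr:1>
#5 BR src=- dispatched  <A:0 Mu:2 Ld:1 B:0 rd:1 wr:1>
#6 ALU src=r3,r3 held:FU  <A:0 Mu:2 Ld:1 B:0 rd:1 wr:1>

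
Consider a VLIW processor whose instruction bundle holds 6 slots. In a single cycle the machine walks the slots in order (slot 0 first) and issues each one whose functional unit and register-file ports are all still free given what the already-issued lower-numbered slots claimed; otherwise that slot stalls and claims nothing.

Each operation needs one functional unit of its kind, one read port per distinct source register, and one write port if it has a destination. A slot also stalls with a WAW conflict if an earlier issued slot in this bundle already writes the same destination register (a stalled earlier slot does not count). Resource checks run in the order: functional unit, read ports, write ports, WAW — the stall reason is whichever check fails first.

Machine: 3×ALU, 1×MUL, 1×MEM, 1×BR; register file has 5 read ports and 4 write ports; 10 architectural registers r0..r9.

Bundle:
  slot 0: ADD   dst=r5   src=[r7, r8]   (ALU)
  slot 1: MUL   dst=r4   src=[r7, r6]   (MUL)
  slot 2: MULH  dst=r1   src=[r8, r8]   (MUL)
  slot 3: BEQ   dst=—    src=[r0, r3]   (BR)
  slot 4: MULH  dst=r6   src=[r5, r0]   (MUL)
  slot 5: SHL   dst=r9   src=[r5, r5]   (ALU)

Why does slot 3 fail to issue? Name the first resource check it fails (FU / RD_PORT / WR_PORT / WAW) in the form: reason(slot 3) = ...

[0] ALU needs rd=2 wr=1: ok; after: ALU=2 MUL=1 MEM=1 BR=1, R=3, W=3
[1] MUL needs rd=2 wr=1: ok; after: ALU=2 MUL=0 MEM=1 BR=1, R=1, W=2
[2] MUL needs rd=1 wr=1: FU; after: ALU=2 MUL=0 MEM=1 BR=1, R=1, W=2
[3] BR needs rd=2 wr=0: RD_PORT; after: ALU=2 MUL=0 MEM=1 BR=1, R=1, W=2
[4] MUL needs rd=2 wr=1: FU; after: ALU=2 MUL=0 MEM=1 BR=1, R=1, W=2
[5] ALU needs rd=1 wr=1: ok; after: ALU=1 MUL=0 MEM=1 BR=1, R=0, W=1

reason(slot 3) = RD_PORT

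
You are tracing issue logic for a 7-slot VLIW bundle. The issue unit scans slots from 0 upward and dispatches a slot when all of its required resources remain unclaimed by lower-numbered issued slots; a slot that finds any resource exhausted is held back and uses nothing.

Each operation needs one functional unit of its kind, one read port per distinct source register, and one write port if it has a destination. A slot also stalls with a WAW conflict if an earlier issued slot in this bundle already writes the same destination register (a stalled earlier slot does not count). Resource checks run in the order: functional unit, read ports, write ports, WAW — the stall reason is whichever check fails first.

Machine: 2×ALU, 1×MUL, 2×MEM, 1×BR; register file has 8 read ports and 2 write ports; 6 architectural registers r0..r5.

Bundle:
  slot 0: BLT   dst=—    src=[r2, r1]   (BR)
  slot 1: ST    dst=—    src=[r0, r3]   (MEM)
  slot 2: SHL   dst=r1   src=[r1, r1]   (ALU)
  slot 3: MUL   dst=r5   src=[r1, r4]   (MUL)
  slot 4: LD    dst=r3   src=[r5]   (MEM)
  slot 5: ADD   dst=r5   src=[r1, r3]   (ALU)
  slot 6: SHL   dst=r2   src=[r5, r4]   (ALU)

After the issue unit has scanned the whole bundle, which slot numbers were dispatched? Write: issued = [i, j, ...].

issued = [0, 1, 2, 3]

slot 0 (BR): ISSUE — free A2,Mu1,Ld2,B0 rp6 wp2
slot 1 (MEM): ISSUE — free A2,Mu1,Ld1,B0 rp4 wp2
slot 2 (ALU): ISSUE — free A1,Mu1,Ld1,B0 rp3 wp1
slot 3 (MUL): ISSUE — free A1,Mu0,Ld1,B0 rp1 wp0
slot 4 (MEM): stall WR_PORT — free A1,Mu0,Ld1,B0 rp1 wp0
slot 5 (ALU): stall RD_PORT — free A1,Mu0,Ld1,B0 rp1 wp0
slot 6 (ALU): stall RD_PORT — free A1,Mu0,Ld1,B0 rp1 wp0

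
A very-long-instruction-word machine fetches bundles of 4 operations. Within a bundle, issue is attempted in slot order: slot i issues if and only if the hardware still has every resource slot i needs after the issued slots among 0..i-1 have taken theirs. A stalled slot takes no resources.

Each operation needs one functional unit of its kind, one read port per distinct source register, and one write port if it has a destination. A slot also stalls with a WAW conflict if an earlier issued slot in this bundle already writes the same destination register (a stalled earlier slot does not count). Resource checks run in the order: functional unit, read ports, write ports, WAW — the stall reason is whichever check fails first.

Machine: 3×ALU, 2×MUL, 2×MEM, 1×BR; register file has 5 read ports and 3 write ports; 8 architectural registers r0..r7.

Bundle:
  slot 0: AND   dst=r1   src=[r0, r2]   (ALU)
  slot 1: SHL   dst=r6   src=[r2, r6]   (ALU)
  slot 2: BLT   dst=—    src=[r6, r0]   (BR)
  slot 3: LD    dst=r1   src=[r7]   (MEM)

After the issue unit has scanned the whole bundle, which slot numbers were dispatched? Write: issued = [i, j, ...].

issued = [0, 1]

[0] ALU needs rd=2 wr=1: ok; after: ALU=2 MUL=2 MEM=2 BR=1, R=3, W=2
[1] ALU needs rd=2 wr=1: ok; after: ALU=1 MUL=2 MEM=2 BR=1, R=1, W=1
[2] BR needs rd=2 wr=0: RD_PORT; after: ALU=1 MUL=2 MEM=2 BR=1, R=1, W=1
[3] MEM needs rd=1 wr=1: WAW; after: ALU=1 MUL=2 MEM=2 BR=1, R=1, W=1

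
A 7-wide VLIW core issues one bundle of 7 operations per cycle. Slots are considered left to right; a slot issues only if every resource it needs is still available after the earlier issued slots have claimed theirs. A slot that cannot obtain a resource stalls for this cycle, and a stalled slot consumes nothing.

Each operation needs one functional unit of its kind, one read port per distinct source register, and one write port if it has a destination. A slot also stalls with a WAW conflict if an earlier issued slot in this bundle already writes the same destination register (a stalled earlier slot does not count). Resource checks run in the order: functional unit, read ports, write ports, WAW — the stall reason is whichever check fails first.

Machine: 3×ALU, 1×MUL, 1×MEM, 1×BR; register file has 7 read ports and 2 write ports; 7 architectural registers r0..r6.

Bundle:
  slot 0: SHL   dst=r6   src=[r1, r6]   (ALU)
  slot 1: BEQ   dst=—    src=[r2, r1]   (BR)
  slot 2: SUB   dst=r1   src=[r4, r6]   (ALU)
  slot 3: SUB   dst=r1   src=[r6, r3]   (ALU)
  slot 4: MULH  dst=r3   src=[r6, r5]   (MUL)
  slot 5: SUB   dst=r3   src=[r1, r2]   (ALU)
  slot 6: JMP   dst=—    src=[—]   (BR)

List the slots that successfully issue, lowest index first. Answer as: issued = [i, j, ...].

issued = [0, 1, 2]

#0 ALU src=r1,r6 dispatched  <A:2 Mu:1 Ld:1 B:1 rd:5 wr:1>
#1 BR src=r2,r1 dispatched  <A:2 Mu:1 Ld:1 B:0 rd:3 wr:1>
#2 ALU src=r4,r6 dispatched  <A:1 Mu:1 Ld:1 B:0 rd:1 wr:0>
#3 ALU src=r6,r3 held:RD_PORT  <A:1 Mu:1 Ld:1 B:0 rd:1 wr:0>
#4 MUL src=r6,r5 held:RD_PORT  <A:1 Mu:1 Ld:1 B:0 rd:1 wr:0>
#5 ALU src=r1,r2 held:RD_PORT  <A:1 Mu:1 Ld:1 B:0 rd:1 wr:0>
#6 BR src=- held:FU  <A:1 Mu:1 Ld:1 B:0 rd:1 wr:0>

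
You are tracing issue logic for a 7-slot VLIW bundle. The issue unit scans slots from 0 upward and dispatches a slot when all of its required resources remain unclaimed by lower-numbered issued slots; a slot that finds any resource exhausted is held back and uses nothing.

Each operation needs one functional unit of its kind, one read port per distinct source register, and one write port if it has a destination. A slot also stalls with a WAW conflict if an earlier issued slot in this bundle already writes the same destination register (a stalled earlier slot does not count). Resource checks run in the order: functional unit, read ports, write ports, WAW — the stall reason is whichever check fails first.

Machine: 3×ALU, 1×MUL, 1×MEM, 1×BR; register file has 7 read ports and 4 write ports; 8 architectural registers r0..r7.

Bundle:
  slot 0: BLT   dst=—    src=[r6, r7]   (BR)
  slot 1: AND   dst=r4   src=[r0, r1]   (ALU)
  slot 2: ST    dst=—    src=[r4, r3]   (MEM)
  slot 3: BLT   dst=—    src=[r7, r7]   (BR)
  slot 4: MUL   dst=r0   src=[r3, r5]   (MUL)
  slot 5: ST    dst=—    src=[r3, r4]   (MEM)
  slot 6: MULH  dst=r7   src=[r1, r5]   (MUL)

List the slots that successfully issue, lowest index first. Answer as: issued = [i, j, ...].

slot 0 (BR): ISSUE — free A3,Mu1,Ld1,B0 rp5 wp4
slot 1 (ALU): ISSUE — free A2,Mu1,Ld1,B0 rp3 wp3
slot 2 (MEM): ISSUE — free A2,Mu1,Ld0,B0 rp1 wp3
slot 3 (BR): stall FU — free A2,Mu1,Ld0,B0 rp1 wp3
slot 4 (MUL): stall RD_PORT — free A2,Mu1,Ld0,B0 rp1 wp3
slot 5 (MEM): stall FU — free A2,Mu1,Ld0,B0 rp1 wp3
slot 6 (MUL): stall RD_PORT — free A2,Mu1,Ld0,B0 rp1 wp3

issued = [0, 1, 2]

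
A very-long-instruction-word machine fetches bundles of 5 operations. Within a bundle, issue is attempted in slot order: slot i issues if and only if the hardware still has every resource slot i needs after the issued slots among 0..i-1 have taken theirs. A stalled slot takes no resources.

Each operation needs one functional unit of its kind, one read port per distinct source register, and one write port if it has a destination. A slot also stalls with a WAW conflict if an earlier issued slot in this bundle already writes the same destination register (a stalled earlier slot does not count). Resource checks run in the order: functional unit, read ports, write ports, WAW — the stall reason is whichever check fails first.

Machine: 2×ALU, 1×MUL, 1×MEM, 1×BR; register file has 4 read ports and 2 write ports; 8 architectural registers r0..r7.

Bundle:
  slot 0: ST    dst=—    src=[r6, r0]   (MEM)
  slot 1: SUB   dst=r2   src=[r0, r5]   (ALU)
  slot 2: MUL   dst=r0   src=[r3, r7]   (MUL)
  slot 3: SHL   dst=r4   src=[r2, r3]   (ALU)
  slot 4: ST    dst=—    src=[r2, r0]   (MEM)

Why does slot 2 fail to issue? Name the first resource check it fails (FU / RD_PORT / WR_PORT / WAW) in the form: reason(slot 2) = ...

reason(slot 2) = RD_PORT

[0] MEM needs rd=2 wr=0: ok; after: ALU=2 MUL=1 MEM=0 BR=1, R=2, W=2
[1] ALU needs rd=2 wr=1: ok; after: ALU=1 MUL=1 MEM=0 BR=1, R=0, W=1
[2] MUL needs rd=2 wr=1: RD_PORT; after: ALU=1 MUL=1 MEM=0 BR=1, R=0, W=1
[3] ALU needs rd=2 wr=1: RD_PORT; after: ALU=1 MUL=1 MEM=0 BR=1, R=0, W=1
[4] MEM needs rd=2 wr=0: FU; after: ALU=1 MUL=1 MEM=0 BR=1, R=0, W=1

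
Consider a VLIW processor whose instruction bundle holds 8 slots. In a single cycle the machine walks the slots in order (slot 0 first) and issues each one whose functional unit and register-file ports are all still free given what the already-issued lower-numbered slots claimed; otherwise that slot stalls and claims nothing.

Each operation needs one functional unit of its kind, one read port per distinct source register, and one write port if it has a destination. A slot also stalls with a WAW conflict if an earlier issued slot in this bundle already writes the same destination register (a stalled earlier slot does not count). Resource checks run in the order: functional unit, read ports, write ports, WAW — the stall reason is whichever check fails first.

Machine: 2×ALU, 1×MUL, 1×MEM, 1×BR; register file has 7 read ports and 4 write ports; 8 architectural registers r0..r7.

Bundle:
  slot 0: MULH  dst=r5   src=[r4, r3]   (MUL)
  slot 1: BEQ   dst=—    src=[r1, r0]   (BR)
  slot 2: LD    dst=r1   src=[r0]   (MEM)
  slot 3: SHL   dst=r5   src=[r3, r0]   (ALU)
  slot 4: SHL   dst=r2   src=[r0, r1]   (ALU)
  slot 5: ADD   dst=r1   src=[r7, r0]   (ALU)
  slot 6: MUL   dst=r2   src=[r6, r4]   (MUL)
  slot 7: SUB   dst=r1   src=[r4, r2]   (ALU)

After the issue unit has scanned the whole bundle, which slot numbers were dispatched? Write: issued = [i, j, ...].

[0] MUL needs rd=2 wr=1: ok; after: ALU=2 MUL=0 MEM=1 BR=1, R=5, W=3
[1] BR needs rd=2 wr=0: ok; after: ALU=2 MUL=0 MEM=1 BR=0, R=3, W=3
[2] MEM needs rd=1 wr=1: ok; after: ALU=2 MUL=0 MEM=0 BR=0, R=2, W=2
[3] ALU needs rd=2 wr=1: WAW; after: ALU=2 MUL=0 MEM=0 BR=0, R=2, W=2
[4] ALU needs rd=2 wr=1: ok; after: ALU=1 MUL=0 MEM=0 BR=0, R=0, W=1
[5] ALU needs rd=2 wr=1: RD_PORT; after: ALU=1 MUL=0 MEM=0 BR=0, R=0, W=1
[6] MUL needs rd=2 wr=1: FU; after: ALU=1 MUL=0 MEM=0 BR=0, R=0, W=1
[7] ALU needs rd=2 wr=1: RD_PORT; after: ALU=1 MUL=0 MEM=0 BR=0, R=0, W=1

issued = [0, 1, 2, 4]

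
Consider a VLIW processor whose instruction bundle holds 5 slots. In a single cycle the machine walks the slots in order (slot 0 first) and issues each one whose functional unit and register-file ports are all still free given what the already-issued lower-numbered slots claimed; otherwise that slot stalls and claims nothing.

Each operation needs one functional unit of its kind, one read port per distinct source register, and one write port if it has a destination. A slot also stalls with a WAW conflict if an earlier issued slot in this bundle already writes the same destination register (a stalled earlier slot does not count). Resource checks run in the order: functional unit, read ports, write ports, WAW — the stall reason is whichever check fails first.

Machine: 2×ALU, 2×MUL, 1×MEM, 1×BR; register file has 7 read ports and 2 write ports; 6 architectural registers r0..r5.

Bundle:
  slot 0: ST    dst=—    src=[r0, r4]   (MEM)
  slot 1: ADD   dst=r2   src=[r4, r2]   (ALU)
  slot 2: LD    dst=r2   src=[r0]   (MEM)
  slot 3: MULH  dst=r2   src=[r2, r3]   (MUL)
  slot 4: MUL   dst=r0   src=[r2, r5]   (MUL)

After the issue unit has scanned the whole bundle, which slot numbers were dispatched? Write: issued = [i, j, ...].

issued = [0, 1, 4]

#0 MEM src=r0,r4 dispatched  <A:2 Mu:2 Ld:0 B:1 rd:5 wr:2>
#1 ALU src=r4,r2 dispatched  <A:1 Mu:2 Ld:0 B:1 rd:3 wr:1>
#2 MEM src=r0 held:FU  <A:1 Mu:2 Ld:0 B:1 rd:3 wr:1>
#3 MUL src=r2,r3 held:WAW  <A:1 Mu:2 Ld:0 B:1 rd:3 wr:1>
#4 MUL src=r2,r5 dispatched  <A:1 Mu:1 Ld:0 B:1 rd:1 wr:0>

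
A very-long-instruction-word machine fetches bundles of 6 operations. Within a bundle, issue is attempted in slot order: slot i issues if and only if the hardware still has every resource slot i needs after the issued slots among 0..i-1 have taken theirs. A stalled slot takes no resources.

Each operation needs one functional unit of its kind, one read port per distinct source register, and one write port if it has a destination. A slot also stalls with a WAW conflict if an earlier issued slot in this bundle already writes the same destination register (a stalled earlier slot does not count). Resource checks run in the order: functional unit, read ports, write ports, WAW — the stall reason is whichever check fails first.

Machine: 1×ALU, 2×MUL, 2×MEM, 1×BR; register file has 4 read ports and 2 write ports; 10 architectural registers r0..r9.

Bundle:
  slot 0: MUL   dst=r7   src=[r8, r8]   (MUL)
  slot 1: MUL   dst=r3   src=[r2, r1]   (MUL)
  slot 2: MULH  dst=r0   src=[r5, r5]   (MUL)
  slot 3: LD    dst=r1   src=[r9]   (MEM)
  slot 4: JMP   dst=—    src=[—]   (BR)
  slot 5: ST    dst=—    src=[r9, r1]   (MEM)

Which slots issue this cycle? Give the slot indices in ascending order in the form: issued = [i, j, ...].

issued = [0, 1, 4]

[0] MUL needs rd=1 wr=1: ok; after: ALU=1 MUL=1 MEM=2 BR=1, R=3, W=1
[1] MUL needs rd=2 wr=1: ok; after: ALU=1 MUL=0 MEM=2 BR=1, R=1, W=0
[2] MUL needs rd=1 wr=1: FU; after: ALU=1 MUL=0 MEM=2 BR=1, R=1, W=0
[3] MEM needs rd=1 wr=1: WR_PORT; after: ALU=1 MUL=0 MEM=2 BR=1, R=1, W=0
[4] BR needs rd=0 wr=0: ok; after: ALU=1 MUL=0 MEM=2 BR=0, R=1, W=0
[5] MEM needs rd=2 wr=0: RD_PORT; after: ALU=1 MUL=0 MEM=2 BR=0, R=1, W=0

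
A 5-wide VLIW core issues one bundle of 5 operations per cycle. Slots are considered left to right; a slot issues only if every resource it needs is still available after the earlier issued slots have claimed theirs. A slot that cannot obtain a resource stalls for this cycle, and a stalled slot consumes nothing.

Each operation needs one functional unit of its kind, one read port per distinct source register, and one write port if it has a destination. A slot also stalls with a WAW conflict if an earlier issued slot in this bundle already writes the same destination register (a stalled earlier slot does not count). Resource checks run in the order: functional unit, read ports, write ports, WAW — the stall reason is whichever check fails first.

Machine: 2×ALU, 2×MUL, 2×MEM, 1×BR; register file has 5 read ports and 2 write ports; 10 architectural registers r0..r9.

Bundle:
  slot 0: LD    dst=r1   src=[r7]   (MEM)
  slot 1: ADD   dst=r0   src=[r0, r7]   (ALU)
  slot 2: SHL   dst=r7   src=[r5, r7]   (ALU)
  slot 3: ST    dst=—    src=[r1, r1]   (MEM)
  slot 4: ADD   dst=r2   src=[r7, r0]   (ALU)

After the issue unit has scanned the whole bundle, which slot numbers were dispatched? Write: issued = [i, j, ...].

issued = [0, 1, 3]

[0] MEM needs rd=1 wr=1: ok; after: ALU=2 MUL=2 MEM=1 BR=1, R=4, W=1
[1] ALU needs rd=2 wr=1: ok; after: ALU=1 MUL=2 MEM=1 BR=1, R=2, W=0
[2] ALU needs rd=2 wr=1: WR_PORT; after: ALU=1 MUL=2 MEM=1 BR=1, R=2, W=0
[3] MEM needs rd=1 wr=0: ok; after: ALU=1 MUL=2 MEM=0 BR=1, R=1, W=0
[4] ALU needs rd=2 wr=1: RD_PORT; after: ALU=1 MUL=2 MEM=0 BR=1, R=1, W=0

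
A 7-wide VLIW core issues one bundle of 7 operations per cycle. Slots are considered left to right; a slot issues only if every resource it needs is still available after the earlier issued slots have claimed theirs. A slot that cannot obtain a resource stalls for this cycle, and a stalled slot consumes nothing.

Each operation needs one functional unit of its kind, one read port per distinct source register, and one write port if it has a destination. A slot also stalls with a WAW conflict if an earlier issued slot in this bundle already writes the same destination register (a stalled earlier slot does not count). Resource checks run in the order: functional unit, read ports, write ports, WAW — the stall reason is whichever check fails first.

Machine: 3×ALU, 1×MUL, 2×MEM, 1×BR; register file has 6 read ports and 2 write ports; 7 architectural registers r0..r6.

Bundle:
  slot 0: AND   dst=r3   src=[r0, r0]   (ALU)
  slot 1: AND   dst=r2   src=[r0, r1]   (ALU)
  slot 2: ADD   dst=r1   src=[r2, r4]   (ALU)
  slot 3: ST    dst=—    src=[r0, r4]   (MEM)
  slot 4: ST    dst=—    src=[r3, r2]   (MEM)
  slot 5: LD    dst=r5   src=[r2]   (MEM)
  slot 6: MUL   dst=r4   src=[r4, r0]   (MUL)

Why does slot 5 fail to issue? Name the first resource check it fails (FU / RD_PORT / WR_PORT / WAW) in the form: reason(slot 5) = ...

reason(slot 5) = WR_PORT

(0) want 1×ALU +1rd +1wr — yes → AL2|MU1|ME2|BR1|rd5|wr1
(1) want 1×ALU +2rd +1wr — yes → AL1|MU1|ME2|BR1|rd3|wr0
(2) want 1×ALU +2rd +1wr — WR_PORT → AL1|MU1|ME2|BR1|rd3|wr0
(3) want 1×MEM +2rd +0wr — yes → AL1|MU1|ME1|BR1|rd1|wr0
(4) want 1×MEM +2rd +0wr — RD_PORT → AL1|MU1|ME1|BR1|rd1|wr0
(5) want 1×MEM +1rd +1wr — WR_PORT → AL1|MU1|ME1|BR1|rd1|wr0
(6) want 1×MUL +2rd +1wr — RD_PORT → AL1|MU1|ME1|BR1|rd1|wr0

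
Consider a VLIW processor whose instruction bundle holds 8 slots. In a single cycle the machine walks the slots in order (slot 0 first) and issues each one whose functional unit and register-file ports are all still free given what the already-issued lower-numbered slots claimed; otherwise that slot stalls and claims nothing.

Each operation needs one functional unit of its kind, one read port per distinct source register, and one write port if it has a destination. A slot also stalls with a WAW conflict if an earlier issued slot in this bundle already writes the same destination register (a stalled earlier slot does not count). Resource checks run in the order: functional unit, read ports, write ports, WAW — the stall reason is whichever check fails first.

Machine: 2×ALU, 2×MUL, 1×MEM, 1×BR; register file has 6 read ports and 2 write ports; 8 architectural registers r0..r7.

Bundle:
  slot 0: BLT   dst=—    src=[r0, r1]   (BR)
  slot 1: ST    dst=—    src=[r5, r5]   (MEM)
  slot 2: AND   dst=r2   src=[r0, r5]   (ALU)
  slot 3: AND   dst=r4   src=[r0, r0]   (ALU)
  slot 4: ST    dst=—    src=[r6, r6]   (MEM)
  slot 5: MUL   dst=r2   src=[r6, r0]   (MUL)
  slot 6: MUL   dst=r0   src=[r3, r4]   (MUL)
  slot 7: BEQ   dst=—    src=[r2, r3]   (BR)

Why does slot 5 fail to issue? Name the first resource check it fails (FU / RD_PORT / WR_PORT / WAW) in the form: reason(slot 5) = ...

slot 0 (BR): ISSUE — free A2,Mu2,Ld1,B0 rp4 wp2
slot 1 (MEM): ISSUE — free A2,Mu2,Ld0,B0 rp3 wp2
slot 2 (ALU): ISSUE — free A1,Mu2,Ld0,B0 rp1 wp1
slot 3 (ALU): ISSUE — free A0,Mu2,Ld0,B0 rp0 wp0
slot 4 (MEM): stall FU — free A0,Mu2,Ld0,B0 rp0 wp0
slot 5 (MUL): stall RD_PORT — free A0,Mu2,Ld0,B0 rp0 wp0
slot 6 (MUL): stall RD_PORT — free A0,Mu2,Ld0,B0 rp0 wp0
slot 7 (BR): stall FU — free A0,Mu2,Ld0,B0 rp0 wp0

reason(slot 5) = RD_PORT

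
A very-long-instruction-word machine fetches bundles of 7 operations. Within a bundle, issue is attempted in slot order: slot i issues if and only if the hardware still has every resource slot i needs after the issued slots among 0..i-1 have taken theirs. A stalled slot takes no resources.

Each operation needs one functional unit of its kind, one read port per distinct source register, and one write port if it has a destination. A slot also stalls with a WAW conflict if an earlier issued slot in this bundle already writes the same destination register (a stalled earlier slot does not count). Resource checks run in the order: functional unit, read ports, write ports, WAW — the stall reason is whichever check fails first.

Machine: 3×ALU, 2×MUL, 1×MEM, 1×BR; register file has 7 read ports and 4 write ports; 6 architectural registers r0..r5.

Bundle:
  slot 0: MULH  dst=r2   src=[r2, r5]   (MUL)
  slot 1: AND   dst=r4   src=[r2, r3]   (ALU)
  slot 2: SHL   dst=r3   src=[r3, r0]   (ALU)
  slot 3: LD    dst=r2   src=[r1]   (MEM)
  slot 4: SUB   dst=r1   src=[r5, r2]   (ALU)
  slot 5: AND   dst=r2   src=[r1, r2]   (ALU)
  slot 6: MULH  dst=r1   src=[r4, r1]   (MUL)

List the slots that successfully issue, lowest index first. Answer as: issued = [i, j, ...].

  0. MUL→r2 ⇒ go  {3A/1Mu/1Ld/1B | 5r 3w}
  1. ALU→r4 ⇒ go  {2A/1Mu/1Ld/1B | 3r 2w}
  2. ALU→r3 ⇒ go  {1A/1Mu/1Ld/1B | 1r 1w}
  3. MEM→r2 ⇒ no(WAW)  {1A/1Mu/1Ld/1B | 1r 1w}
  4. ALU→r1 ⇒ no(RD_PORT)  {1A/1Mu/1Ld/1B | 1r 1w}
  5. ALU→r2 ⇒ no(RD_PORT)  {1A/1Mu/1Ld/1B | 1r 1w}
  6. MUL→r1 ⇒ no(RD_PORT)  {1A/1Mu/1Ld/1B | 1r 1w}

issued = [0, 1, 2]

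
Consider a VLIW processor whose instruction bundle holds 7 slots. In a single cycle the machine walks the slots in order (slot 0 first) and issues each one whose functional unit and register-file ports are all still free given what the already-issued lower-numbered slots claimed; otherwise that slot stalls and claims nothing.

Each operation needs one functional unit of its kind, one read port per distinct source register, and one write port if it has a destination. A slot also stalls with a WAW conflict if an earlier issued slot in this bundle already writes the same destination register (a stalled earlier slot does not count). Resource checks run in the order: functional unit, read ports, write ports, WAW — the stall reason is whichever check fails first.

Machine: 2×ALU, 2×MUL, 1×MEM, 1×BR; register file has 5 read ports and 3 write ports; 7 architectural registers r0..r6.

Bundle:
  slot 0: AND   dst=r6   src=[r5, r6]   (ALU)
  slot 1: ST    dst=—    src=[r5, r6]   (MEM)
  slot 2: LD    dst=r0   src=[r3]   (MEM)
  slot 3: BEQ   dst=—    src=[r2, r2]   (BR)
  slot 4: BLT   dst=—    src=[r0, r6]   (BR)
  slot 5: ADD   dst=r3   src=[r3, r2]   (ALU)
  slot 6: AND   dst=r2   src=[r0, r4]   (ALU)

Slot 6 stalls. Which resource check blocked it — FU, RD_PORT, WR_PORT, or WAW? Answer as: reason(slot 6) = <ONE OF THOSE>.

reason(slot 6) = RD_PORT

[0] ALU needs rd=2 wr=1: ok; after: ALU=1 MUL=2 MEM=1 BR=1, R=3, W=2
[1] MEM needs rd=2 wr=0: ok; after: ALU=1 MUL=2 MEM=0 BR=1, R=1, W=2
[2] MEM needs rd=1 wr=1: FU; after: ALU=1 MUL=2 MEM=0 BR=1, R=1, W=2
[3] BR needs rd=1 wr=0: ok; after: ALU=1 MUL=2 MEM=0 BR=0, R=0, W=2
[4] BR needs rd=2 wr=0: FU; after: ALU=1 MUL=2 MEM=0 BR=0, R=0, W=2
[5] ALU needs rd=2 wr=1: RD_PORT; after: ALU=1 MUL=2 MEM=0 BR=0, R=0, W=2
[6] ALU needs rd=2 wr=1: RD_PORT; after: ALU=1 MUL=2 MEM=0 BR=0, R=0, W=2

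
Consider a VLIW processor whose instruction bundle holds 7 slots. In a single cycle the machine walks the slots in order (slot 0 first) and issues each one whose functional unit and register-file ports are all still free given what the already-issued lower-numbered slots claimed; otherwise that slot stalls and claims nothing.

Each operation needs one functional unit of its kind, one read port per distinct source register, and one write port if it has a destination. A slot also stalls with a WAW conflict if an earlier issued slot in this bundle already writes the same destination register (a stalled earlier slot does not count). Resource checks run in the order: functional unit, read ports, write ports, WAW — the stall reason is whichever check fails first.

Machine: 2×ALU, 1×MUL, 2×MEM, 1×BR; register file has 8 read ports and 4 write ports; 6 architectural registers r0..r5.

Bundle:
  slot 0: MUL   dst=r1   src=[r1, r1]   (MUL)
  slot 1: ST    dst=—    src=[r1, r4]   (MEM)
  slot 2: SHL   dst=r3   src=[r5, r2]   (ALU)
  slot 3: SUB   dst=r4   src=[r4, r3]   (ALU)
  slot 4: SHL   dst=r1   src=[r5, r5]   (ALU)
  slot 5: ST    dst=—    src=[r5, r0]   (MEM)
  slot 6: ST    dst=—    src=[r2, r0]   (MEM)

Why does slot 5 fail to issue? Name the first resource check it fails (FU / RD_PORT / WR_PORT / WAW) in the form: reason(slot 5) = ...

#0 MUL src=r1,r1 dispatched  <A:2 Mu:0 Ld:2 B:1 rd:7 wr:3>
#1 MEM src=r1,r4 dispatched  <A:2 Mu:0 Ld:1 B:1 rd:5 wr:3>
#2 ALU src=r5,r2 dispatched  <A:1 Mu:0 Ld:1 B:1 rd:3 wr:2>
#3 ALU src=r4,r3 dispatched  <A:0 Mu:0 Ld:1 B:1 rd:1 wr:1>
#4 ALU src=r5,r5 held:FU  <A:0 Mu:0 Ld:1 B:1 rd:1 wr:1>
#5 MEM src=r5,r0 held:RD_PORT  <A:0 Mu:0 Ld:1 B:1 rd:1 wr:1>
#6 MEM src=r2,r0 held:RD_PORT  <A:0 Mu:0 Ld:1 B:1 rd:1 wr:1>

reason(slot 5) = RD_PORT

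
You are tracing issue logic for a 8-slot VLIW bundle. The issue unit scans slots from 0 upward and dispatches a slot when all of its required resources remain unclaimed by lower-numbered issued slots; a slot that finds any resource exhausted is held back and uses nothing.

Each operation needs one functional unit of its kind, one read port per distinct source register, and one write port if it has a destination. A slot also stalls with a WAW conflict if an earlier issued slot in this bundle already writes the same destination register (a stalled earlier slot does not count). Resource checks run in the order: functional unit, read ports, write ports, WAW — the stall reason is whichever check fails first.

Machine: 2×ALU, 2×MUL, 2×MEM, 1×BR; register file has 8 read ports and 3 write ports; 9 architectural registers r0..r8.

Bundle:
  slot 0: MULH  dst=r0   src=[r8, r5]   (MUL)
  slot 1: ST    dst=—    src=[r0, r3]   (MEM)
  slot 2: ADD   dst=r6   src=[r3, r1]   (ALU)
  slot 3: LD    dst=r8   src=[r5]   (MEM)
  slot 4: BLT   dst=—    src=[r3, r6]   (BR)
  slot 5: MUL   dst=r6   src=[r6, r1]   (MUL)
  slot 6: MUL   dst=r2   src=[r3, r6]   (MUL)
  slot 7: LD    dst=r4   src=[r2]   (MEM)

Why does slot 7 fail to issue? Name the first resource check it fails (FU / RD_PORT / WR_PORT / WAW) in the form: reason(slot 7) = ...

(0) want 1×MUL +2rd +1wr — yes → AL2|MU1|ME2|BR1|rd6|wr2
(1) want 1×MEM +2rd +0wr — yes → AL2|MU1|ME1|BR1|rd4|wr2
(2) want 1×ALU +2rd +1wr — yes → AL1|MU1|ME1|BR1|rd2|wr1
(3) want 1×MEM +1rd +1wr — yes → AL1|MU1|ME0|BR1|rd1|wr0
(4) want 1×BR +2rd +0wr — RD_PORT → AL1|MU1|ME0|BR1|rd1|wr0
(5) want 1×MUL +2rd +1wr — RD_PORT → AL1|MU1|ME0|BR1|rd1|wr0
(6) want 1×MUL +2rd +1wr — RD_PORT → AL1|MU1|ME0|BR1|rd1|wr0
(7) want 1×MEM +1rd +1wr — FU → AL1|MU1|ME0|BR1|rd1|wr0

reason(slot 7) = FU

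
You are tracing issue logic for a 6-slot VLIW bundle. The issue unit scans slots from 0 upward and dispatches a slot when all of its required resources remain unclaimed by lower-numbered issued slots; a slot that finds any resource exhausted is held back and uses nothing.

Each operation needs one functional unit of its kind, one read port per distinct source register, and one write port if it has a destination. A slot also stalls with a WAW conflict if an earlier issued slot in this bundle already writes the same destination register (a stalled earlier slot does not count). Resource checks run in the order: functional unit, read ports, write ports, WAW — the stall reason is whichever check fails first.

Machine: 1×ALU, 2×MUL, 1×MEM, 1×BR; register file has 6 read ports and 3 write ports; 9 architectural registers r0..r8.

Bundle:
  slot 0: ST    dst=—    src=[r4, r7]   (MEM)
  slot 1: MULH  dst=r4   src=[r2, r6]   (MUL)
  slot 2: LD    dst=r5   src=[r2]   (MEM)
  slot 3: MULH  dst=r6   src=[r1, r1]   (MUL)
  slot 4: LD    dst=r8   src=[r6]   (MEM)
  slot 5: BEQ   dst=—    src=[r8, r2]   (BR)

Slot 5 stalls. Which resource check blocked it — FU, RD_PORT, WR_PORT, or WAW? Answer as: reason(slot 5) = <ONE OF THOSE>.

reason(slot 5) = RD_PORT

(0) want 1×MEM +2rd +0wr — yes → AL1|MU2|ME0|BR1|rd4|wr3
(1) want 1×MUL +2rd +1wr — yes → AL1|MU1|ME0|BR1|rd2|wr2
(2) want 1×MEM +1rd +1wr — FU → AL1|MU1|ME0|BR1|rd2|wr2
(3) want 1×MUL +1rd +1wr — yes → AL1|MU0|ME0|BR1|rd1|wr1
(4) want 1×MEM +1rd +1wr — FU → AL1|MU0|ME0|BR1|rd1|wr1
(5) want 1×BR +2rd +0wr — RD_PORT → AL1|MU0|ME0|BR1|rd1|wr1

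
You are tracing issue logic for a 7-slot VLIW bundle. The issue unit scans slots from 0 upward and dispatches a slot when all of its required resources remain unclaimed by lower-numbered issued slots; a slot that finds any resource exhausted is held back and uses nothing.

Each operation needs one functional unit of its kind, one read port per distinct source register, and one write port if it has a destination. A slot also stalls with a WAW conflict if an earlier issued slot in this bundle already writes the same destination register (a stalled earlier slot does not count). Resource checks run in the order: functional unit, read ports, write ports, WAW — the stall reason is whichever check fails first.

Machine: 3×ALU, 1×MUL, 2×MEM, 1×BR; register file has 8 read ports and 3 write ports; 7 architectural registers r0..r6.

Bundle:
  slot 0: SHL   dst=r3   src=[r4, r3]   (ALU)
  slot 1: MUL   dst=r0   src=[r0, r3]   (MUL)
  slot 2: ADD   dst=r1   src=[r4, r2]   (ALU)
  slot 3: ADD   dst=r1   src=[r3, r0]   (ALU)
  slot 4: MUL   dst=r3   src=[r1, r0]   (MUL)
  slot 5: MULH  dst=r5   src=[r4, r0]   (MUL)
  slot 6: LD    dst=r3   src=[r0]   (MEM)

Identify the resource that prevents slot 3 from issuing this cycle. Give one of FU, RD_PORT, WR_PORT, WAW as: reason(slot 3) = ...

(0) want 1×ALU +2rd +1wr — yes → AL2|MU1|ME2|BR1|rd6|wr2
(1) want 1×MUL +2rd +1wr — yes → AL2|MU0|ME2|BR1|rd4|wr1
(2) want 1×ALU +2rd +1wr — yes → AL1|MU0|ME2|BR1|rd2|wr0
(3) want 1×ALU +2rd +1wr — WR_PORT → AL1|MU0|ME2|BR1|rd2|wr0
(4) want 1×MUL +2rd +1wr — FU → AL1|MU0|ME2|BR1|rd2|wr0
(5) want 1×MUL +2rd +1wr — FU → AL1|MU0|ME2|BR1|rd2|wr0
(6) want 1×MEM +1rd +1wr — WR_PORT → AL1|MU0|ME2|BR1|rd2|wr0

reason(slot 3) = WR_PORT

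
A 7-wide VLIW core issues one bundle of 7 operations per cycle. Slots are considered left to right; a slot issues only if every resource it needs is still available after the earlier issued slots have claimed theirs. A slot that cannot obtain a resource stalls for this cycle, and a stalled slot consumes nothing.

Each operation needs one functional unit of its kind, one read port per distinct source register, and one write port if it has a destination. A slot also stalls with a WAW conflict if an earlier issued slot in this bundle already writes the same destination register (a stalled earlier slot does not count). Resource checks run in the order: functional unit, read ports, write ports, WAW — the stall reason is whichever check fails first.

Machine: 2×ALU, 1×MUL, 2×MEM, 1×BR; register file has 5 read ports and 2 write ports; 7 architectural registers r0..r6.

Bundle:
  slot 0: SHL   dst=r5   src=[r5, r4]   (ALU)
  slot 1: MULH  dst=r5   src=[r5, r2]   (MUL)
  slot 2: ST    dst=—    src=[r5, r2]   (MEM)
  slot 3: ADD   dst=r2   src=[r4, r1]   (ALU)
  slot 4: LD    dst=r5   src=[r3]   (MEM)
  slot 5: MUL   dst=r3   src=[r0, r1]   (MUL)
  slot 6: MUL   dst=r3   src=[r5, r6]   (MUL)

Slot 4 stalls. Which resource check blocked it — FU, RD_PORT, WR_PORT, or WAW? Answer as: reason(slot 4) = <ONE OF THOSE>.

reason(slot 4) = WAW

#0 ALU src=r5,r4 dispatched  <A:1 Mu:1 Ld:2 B:1 rd:3 wr:1>
#1 MUL src=r5,r2 held:WAW  <A:1 Mu:1 Ld:2 B:1 rd:3 wr:1>
#2 MEM src=r5,r2 dispatched  <A:1 Mu:1 Ld:1 B:1 rd:1 wr:1>
#3 ALU src=r4,r1 held:RD_PORT  <A:1 Mu:1 Ld:1 B:1 rd:1 wr:1>
#4 MEM src=r3 held:WAW  <A:1 Mu:1 Ld:1 B:1 rd:1 wr:1>
#5 MUL src=r0,r1 held:RD_PORT  <A:1 Mu:1 Ld:1 B:1 rd:1 wr:1>
#6 MUL src=r5,r6 held:RD_PORT  <A:1 Mu:1 Ld:1 B:1 rd:1 wr:1>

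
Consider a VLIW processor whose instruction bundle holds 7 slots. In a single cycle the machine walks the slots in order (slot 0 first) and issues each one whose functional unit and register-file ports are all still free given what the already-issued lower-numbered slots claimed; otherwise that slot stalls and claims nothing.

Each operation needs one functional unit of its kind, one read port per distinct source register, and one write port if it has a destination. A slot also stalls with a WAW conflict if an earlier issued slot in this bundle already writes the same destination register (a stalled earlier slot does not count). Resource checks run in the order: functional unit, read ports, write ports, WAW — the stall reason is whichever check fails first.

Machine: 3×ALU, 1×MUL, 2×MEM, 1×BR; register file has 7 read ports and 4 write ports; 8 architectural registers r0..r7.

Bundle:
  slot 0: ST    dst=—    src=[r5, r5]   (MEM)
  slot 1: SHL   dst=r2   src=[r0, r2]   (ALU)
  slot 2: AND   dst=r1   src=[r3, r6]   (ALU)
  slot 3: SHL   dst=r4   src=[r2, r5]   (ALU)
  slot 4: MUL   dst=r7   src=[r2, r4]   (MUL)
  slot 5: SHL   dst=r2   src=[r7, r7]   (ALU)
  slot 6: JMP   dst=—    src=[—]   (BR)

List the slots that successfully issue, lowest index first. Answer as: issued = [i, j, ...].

  0. MEM ⇒ go  {3A/1Mu/1Ld/1B | 6r 4w}
  1. ALU→r2 ⇒ go  {2A/1Mu/1Ld/1B | 4r 3w}
  2. ALU→r1 ⇒ go  {1A/1Mu/1Ld/1B | 2r 2w}
  3. ALU→r4 ⇒ go  {0A/1Mu/1Ld/1B | 0r 1w}
  4. MUL→r7 ⇒ no(RD_PORT)  {0A/1Mu/1Ld/1B | 0r 1w}
  5. ALU→r2 ⇒ no(FU)  {0A/1Mu/1Ld/1B | 0r 1w}
  6. BR ⇒ go  {0A/1Mu/1Ld/0B | 0r 1w}

issued = [0, 1, 2, 3, 6]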